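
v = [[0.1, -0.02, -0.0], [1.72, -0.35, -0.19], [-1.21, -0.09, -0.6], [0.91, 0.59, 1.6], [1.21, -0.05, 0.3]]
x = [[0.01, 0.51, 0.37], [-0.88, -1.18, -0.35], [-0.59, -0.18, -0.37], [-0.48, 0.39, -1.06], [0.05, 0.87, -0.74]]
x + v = [[0.11, 0.49, 0.37], [0.84, -1.53, -0.54], [-1.80, -0.27, -0.97], [0.43, 0.98, 0.54], [1.26, 0.82, -0.44]]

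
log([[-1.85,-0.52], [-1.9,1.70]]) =[[(0.74+2.94j), 0.01+0.40j], [(0.03+1.47j), (0.68+0.2j)]]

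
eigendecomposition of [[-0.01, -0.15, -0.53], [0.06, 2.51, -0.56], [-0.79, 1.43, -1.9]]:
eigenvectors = [[-0.27, 0.9, -0.14], [-0.12, -0.13, 0.93], [-0.96, -0.41, 0.34]]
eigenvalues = [-1.95, 0.25, 2.29]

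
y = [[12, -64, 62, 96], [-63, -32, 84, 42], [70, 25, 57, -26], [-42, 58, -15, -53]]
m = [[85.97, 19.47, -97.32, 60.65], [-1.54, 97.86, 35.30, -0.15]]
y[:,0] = [12, -63, 70, -42]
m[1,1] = 97.86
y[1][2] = 84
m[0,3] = 60.65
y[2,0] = 70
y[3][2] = -15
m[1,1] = 97.86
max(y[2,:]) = 70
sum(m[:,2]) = -62.019999999999996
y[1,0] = -63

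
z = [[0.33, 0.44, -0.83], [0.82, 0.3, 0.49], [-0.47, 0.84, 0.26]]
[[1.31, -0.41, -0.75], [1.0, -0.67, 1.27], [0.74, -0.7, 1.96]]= z @ [[0.91,-0.36,-0.13], [1.52,-0.98,1.72], [-0.41,-0.17,1.76]]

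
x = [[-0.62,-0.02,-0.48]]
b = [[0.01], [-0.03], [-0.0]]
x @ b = [[-0.01]]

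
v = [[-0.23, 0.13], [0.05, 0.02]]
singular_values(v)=[0.27, 0.04]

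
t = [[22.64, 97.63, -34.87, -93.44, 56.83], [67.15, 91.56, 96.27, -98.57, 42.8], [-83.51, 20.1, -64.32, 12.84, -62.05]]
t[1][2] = 96.27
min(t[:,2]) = -64.32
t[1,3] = -98.57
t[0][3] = -93.44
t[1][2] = 96.27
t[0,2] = -34.87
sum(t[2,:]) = -176.94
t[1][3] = -98.57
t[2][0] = -83.51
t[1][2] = 96.27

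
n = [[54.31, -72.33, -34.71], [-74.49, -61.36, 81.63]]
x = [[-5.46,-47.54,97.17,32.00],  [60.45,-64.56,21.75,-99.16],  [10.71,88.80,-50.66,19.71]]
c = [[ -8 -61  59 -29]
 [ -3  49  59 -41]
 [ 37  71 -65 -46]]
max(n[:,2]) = 81.63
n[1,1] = -61.36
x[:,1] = [-47.54, -64.56, 88.8]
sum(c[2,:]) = -3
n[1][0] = -74.49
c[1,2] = 59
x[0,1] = -47.54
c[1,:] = [-3, 49, 59, -41]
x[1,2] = 21.75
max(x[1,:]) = 60.45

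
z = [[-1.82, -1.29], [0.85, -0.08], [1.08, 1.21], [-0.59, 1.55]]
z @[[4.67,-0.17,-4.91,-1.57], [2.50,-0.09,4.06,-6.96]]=[[-11.72, 0.43, 3.70, 11.84], [3.77, -0.14, -4.5, -0.78], [8.07, -0.29, -0.39, -10.12], [1.12, -0.04, 9.19, -9.86]]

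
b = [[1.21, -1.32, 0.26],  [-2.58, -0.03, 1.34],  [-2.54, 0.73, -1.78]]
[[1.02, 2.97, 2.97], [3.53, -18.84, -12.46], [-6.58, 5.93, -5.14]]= b@[[0.34, 3.08, 3.72],[0.19, -1.03, 0.74],[3.29, -8.15, -2.12]]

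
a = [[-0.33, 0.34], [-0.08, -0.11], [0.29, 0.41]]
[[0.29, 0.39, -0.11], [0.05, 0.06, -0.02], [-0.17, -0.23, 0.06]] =a @ [[-0.76, -1.01, 0.28], [0.12, 0.16, -0.04]]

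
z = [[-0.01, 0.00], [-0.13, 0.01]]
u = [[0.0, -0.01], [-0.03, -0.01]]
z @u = [[0.00, 0.00],  [-0.00, 0.0]]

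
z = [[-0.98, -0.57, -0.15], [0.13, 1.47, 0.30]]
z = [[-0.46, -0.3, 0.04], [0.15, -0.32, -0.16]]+[[-0.52, -0.27, -0.19], [-0.02, 1.79, 0.46]]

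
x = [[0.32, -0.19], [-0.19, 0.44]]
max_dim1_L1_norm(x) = 0.63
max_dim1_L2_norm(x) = 0.48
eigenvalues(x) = [0.18, 0.58]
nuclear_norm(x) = 0.76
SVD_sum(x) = [[0.20, -0.28],  [-0.28, 0.38]] + [[0.12, 0.09], [0.09, 0.06]]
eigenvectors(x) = [[-0.81, 0.59], [-0.59, -0.81]]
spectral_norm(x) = 0.58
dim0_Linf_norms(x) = [0.32, 0.44]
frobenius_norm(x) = 0.61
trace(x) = 0.76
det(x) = 0.10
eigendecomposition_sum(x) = [[0.12, 0.09], [0.09, 0.06]] + [[0.20, -0.28], [-0.28, 0.38]]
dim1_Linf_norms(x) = [0.32, 0.44]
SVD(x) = [[-0.59,0.81], [0.81,0.59]] @ diag([0.5792485884517128, 0.18075141154828725]) @ [[-0.59, 0.81], [0.81, 0.59]]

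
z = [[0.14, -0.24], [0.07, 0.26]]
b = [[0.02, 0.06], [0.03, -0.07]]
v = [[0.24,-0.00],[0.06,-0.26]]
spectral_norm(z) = 0.36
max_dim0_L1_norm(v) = 0.3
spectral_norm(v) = 0.28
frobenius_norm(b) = 0.10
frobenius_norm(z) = 0.39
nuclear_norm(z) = 0.51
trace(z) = 0.40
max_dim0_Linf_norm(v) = 0.26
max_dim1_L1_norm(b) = 0.1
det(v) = -0.06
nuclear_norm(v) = 0.50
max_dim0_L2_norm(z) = 0.35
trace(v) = -0.02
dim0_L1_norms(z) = [0.21, 0.5]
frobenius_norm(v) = 0.36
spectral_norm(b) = 0.09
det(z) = 0.05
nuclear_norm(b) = 0.13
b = z @ v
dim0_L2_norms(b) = [0.04, 0.09]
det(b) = -0.00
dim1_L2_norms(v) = [0.24, 0.27]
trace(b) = -0.05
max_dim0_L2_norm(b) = 0.09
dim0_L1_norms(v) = [0.3, 0.26]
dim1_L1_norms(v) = [0.24, 0.32]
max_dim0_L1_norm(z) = 0.5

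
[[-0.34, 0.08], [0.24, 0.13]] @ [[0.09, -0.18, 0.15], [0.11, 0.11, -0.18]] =[[-0.02, 0.07, -0.07], [0.04, -0.03, 0.01]]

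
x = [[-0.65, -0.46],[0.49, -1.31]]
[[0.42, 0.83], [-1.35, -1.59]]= x@[[-1.09, -1.69], [0.62, 0.58]]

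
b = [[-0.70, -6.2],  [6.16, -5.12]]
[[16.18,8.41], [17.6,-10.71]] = b @ [[0.63, -2.62], [-2.68, -1.06]]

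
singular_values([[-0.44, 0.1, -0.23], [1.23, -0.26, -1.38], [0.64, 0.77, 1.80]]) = [2.41, 1.45, 0.24]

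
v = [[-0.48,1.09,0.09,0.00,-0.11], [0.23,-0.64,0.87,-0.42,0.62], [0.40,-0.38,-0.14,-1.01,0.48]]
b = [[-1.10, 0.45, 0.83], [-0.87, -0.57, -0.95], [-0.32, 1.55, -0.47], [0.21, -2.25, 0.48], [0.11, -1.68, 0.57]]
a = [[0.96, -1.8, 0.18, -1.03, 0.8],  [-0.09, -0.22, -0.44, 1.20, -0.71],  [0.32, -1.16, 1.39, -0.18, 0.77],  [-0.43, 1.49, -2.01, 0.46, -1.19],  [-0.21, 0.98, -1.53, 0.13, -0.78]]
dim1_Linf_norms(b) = [1.1, 0.95, 1.55, 2.25, 1.68]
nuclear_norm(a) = 7.38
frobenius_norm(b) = 3.91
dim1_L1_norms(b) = [2.38, 2.39, 2.34, 2.94, 2.36]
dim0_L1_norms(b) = [2.61, 6.5, 3.3]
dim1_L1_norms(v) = [1.77, 2.78, 2.41]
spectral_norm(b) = 3.37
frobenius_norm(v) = 2.19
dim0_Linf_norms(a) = [0.96, 1.8, 2.01, 1.2, 1.19]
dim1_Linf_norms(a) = [1.8, 1.2, 1.39, 2.01, 1.53]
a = b @ v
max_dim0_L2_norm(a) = 2.92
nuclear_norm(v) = 3.57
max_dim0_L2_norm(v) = 1.32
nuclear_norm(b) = 6.18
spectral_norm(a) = 4.45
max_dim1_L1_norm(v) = 2.78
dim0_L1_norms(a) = [2.01, 5.65, 5.55, 3.0, 4.25]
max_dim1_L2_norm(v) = 1.33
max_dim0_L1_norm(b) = 6.5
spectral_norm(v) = 1.80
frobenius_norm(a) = 4.91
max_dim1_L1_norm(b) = 2.94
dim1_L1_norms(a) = [4.77, 2.66, 3.82, 5.58, 3.63]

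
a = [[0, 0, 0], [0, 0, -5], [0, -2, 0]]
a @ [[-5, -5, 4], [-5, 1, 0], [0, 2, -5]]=[[0, 0, 0], [0, -10, 25], [10, -2, 0]]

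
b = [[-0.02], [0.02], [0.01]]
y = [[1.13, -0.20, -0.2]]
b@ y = [[-0.02, 0.0, 0.00], [0.02, -0.0, -0.00], [0.01, -0.00, -0.00]]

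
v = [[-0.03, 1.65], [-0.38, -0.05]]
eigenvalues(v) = [(-0.04+0.79j), (-0.04-0.79j)]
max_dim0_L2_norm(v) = 1.65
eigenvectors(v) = [[(0.9+0j), (0.9-0j)],[(-0.01+0.43j), -0.01-0.43j]]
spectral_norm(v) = 1.65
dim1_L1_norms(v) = [1.68, 0.43]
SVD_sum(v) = [[-0.02, 1.65],[0.00, -0.05]] + [[-0.01,  -0.0], [-0.38,  -0.0]]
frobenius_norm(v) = 1.69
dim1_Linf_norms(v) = [1.65, 0.38]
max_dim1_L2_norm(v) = 1.65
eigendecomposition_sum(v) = [[-0.02+0.40j, 0.82+0.04j], [(-0.19-0.01j), (-0.02+0.4j)]] + [[-0.02-0.40j,  0.82-0.04j], [(-0.19+0.01j),  (-0.02-0.4j)]]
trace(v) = -0.08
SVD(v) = [[-1.0, 0.03], [0.03, 1.0]] @ diag([1.6508666068320539, 0.38070913627968156]) @ [[0.01, -1.0], [-1.00, -0.01]]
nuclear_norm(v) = 2.03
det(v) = 0.63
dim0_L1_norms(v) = [0.41, 1.7]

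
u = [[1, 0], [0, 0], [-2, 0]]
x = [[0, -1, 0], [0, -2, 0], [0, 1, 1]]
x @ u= [[0, 0], [0, 0], [-2, 0]]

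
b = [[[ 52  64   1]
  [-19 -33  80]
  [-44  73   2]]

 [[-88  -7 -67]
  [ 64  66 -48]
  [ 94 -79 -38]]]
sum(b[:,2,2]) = -36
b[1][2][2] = -38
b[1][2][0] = 94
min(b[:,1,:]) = -48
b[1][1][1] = 66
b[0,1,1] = -33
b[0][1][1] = -33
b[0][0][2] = 1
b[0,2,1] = 73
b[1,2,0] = 94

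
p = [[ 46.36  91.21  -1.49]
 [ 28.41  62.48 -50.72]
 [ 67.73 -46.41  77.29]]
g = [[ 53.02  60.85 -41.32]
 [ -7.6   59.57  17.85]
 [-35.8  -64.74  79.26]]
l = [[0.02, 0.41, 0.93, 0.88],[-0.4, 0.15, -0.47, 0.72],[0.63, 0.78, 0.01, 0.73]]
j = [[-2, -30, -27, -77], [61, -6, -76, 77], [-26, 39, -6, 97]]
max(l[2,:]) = 0.782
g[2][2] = 79.26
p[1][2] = -50.72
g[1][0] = -7.6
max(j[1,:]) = 77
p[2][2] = 77.29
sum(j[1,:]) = 56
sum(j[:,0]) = 33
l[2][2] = 0.011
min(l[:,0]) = -0.404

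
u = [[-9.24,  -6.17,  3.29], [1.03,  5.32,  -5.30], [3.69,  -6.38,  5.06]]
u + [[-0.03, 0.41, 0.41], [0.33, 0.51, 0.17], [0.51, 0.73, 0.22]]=[[-9.27,-5.76,3.70], [1.36,5.83,-5.13], [4.2,-5.65,5.28]]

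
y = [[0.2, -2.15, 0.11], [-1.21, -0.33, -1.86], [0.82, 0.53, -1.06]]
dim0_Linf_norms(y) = [1.21, 2.15, 1.86]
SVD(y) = [[0.08, -0.94, -0.33],  [-0.96, -0.16, 0.23],  [-0.27, 0.30, -0.91]] @ diag([2.2887804985143214, 2.251239520860569, 1.2155264083252204]) @ [[0.42,  0.00,  0.91], [0.11,  0.99,  -0.05], [-0.90,  0.12,  0.41]]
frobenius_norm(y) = 3.43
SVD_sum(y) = [[0.07, 0.00, 0.16],  [-0.92, -0.01, -2.00],  [-0.26, -0.0, -0.56]] + [[-0.24,-2.1,0.12],  [-0.04,-0.36,0.02],  [0.08,0.67,-0.04]] + [[0.36, -0.05, -0.17], [-0.25, 0.04, 0.12], [1.00, -0.14, -0.46]]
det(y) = 6.26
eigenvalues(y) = [(1.76+0j), (-1.48+1.18j), (-1.48-1.18j)]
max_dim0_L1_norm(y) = 3.03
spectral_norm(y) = 2.29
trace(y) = -1.19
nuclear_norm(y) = 5.76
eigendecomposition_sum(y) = [[(1.02-0j), -0.89-0.00j, (0.63-0j)], [(-0.73+0j), 0.64+0.00j, (-0.45+0j)], [(0.16-0j), -0.14-0.00j, 0.10-0.00j]] + [[-0.41+0.12j,(-0.63-0.02j),(-0.26-0.87j)],[-0.24+0.33j,(-0.49+0.35j),-0.70-0.50j],[(0.33+0.28j),0.33+0.54j,(-0.58+0.7j)]] + [[(-0.41-0.12j), -0.63+0.02j, (-0.26+0.87j)], [-0.24-0.33j, -0.49-0.35j, -0.70+0.50j], [(0.33-0.28j), 0.33-0.54j, -0.58-0.70j]]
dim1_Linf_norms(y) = [2.15, 1.86, 1.06]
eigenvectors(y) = [[-0.81+0.00j, (0.33-0.49j), 0.33+0.49j], [0.58+0.00j, -0.04-0.56j, -0.04+0.56j], [-0.13+0.00j, -0.59+0.00j, -0.59-0.00j]]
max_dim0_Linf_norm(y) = 2.15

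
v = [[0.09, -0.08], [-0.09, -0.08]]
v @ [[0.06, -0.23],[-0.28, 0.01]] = [[0.03, -0.02],[0.02, 0.02]]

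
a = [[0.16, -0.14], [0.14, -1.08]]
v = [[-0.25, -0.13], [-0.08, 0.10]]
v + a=[[-0.09, -0.27],[0.06, -0.98]]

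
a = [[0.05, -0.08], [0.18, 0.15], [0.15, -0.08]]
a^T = [[0.05,0.18,0.15], [-0.08,0.15,-0.08]]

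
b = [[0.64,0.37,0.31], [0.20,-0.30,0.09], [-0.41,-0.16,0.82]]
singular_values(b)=[0.94, 0.79, 0.36]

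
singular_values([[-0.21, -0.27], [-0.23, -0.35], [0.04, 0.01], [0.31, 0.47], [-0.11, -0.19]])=[0.81, 0.04]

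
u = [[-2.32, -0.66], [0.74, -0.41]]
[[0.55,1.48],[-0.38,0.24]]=u @[[-0.33, -0.31],[0.33, -1.15]]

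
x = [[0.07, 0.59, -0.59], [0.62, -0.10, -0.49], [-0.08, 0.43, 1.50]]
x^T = [[0.07, 0.62, -0.08], [0.59, -0.10, 0.43], [-0.59, -0.49, 1.50]]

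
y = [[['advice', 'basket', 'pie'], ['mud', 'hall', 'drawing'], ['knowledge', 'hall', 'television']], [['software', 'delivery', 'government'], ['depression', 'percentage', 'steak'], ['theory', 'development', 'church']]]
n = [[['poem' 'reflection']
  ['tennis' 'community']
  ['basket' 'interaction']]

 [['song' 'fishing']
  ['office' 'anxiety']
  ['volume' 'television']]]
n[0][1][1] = 'community'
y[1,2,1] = 'development'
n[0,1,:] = ['tennis', 'community']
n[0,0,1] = 'reflection'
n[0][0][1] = 'reflection'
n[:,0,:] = [['poem', 'reflection'], ['song', 'fishing']]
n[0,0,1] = 'reflection'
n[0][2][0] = 'basket'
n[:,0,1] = ['reflection', 'fishing']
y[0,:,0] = ['advice', 'mud', 'knowledge']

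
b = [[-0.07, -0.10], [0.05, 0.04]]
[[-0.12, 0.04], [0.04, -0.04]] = b@ [[-0.35, -1.25], [1.44, 0.46]]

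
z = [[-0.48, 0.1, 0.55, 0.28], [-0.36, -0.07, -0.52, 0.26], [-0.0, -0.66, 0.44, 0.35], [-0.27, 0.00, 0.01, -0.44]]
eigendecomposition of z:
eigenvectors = [[-0.27+0.00j, (0.68+0j), 0.68-0.00j, (0.5+0j)], [0.55+0.00j, (0.27+0.48j), 0.27-0.48j, (-0.36+0j)], [-0.79+0.00j, 0.09+0.26j, 0.09-0.26j, (-0.43+0j)], [(0.05+0j), (-0.04+0.4j), (-0.04-0.4j), (0.66+0j)]]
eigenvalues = [(0.88+0j), (-0.39+0.45j), (-0.39-0.45j), (-0.65+0j)]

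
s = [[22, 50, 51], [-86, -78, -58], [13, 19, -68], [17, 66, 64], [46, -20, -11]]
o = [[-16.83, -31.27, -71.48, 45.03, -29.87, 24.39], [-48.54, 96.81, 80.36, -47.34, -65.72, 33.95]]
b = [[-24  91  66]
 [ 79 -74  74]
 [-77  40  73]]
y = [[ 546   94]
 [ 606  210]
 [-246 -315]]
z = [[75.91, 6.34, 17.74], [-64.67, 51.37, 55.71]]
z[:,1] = [6.34, 51.37]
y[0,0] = 546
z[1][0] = -64.67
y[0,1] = 94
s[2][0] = 13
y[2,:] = [-246, -315]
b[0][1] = 91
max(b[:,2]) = 74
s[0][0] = 22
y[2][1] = -315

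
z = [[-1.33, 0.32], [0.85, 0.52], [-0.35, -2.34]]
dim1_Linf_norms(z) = [1.33, 0.85, 2.34]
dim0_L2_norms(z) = [1.62, 2.42]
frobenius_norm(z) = 2.91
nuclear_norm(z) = 4.01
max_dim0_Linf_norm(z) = 2.34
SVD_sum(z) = [[-0.00, -0.0], [0.17, 0.69], [-0.56, -2.29]] + [[-1.33,0.32], [0.68,-0.17], [0.21,-0.05]]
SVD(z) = [[0.0, 0.88],[-0.29, -0.45],[0.96, -0.14]] @ diag([2.459963852612954, 1.5527001783466219]) @ [[-0.24, -0.97], [-0.97, 0.24]]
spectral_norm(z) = 2.46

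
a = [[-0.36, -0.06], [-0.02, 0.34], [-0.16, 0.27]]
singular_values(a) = [0.46, 0.37]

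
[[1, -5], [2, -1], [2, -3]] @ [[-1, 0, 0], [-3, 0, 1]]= [[14, 0, -5], [1, 0, -1], [7, 0, -3]]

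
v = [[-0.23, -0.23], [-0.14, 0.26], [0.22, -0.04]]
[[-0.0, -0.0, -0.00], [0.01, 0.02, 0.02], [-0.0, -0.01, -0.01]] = v@[[-0.01,-0.04,-0.03], [0.02,0.05,0.05]]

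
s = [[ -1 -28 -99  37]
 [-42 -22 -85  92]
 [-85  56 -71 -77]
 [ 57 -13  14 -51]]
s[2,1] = 56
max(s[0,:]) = 37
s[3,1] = -13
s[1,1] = -22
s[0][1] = -28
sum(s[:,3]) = 1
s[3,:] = [57, -13, 14, -51]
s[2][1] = 56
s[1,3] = 92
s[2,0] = -85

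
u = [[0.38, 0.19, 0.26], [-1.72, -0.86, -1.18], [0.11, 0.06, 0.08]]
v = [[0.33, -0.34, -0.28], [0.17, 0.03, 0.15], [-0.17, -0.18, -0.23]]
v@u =[[0.68, 0.34, 0.46], [0.03, 0.02, 0.02], [0.22, 0.11, 0.15]]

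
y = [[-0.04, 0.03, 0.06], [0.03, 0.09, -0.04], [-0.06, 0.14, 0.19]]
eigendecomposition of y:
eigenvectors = [[(0.93+0j), 0.25-0.02j, 0.25+0.02j], [(-0.13+0j), (-0.26+0.32j), -0.26-0.32j], [(0.35+0j), (0.87+0j), 0.87-0.00j]]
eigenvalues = [(-0.02+0j), (0.13+0.05j), (0.13-0.05j)]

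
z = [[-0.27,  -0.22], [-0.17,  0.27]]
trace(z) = 0.00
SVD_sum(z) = [[-0.15,-0.28], [0.07,0.15]] + [[-0.12, 0.06], [-0.24, 0.12]]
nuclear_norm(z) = 0.67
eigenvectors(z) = [[-0.96, 0.34], [-0.27, -0.94]]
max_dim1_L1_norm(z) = 0.49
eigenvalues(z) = [-0.33, 0.33]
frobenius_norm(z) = 0.47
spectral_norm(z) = 0.36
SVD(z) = [[-0.89, 0.46], [0.46, 0.89]] @ diag([0.35805404966761784, 0.3080540496676178]) @ [[0.46, 0.89], [-0.89, 0.46]]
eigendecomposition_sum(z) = [[-0.30, -0.11], [-0.08, -0.03]] + [[0.03, -0.11], [-0.08, 0.30]]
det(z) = -0.11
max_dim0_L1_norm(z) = 0.49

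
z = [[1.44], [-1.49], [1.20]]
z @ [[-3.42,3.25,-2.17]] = [[-4.92, 4.68, -3.12], [5.1, -4.84, 3.23], [-4.1, 3.9, -2.60]]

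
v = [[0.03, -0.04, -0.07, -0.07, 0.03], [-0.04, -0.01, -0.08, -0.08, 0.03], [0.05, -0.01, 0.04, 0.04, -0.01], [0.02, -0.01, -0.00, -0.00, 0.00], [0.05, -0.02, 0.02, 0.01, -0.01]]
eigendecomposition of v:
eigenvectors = [[(0.28-0.21j),(0.28+0.21j),0.42+0.00j,(-0.43+0j),-0.16+0.00j],[(0.68+0j),0.68-0.00j,(0.77+0j),(-0.82+0j),-0.41+0.00j],[(-0.52-0.08j),-0.52+0.08j,-0.28+0.00j,(0.28+0j),(-0.55+0j)],[-0.09-0.07j,-0.09+0.07j,(-0.1+0j),0.08+0.00j,0.50+0.00j],[-0.34-0.11j,(-0.34+0.11j),(-0.38+0j),0.25+0.00j,(-0.51+0j)]]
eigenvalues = [(0.03+0.02j), (0.03-0.02j), (-0.01+0j), (-0+0j), 0j]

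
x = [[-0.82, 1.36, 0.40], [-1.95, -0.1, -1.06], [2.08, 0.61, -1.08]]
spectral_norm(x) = 2.98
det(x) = -6.87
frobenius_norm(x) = 3.67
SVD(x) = [[-0.26, 0.3, 0.92], [-0.63, -0.78, 0.08], [0.74, -0.55, 0.39]] @ diag([2.9765538601953017, 1.5529010332095872, 1.487153488518601]) @ [[1.0,0.05,-0.08],[0.07,0.09,0.99],[-0.06,0.99,-0.09]]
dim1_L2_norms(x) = [1.64, 2.22, 2.42]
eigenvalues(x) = [(-0.01+1.87j), (-0.01-1.87j), (-1.97+0j)]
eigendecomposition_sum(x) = [[-0.10+0.64j, 0.55+0.13j, (-0.1+0.28j)], [(-1.04+0.05j), -0.02+0.91j, -0.47-0.06j], [(0.36+0.65j), (0.59-0.27j), (0.11+0.32j)]] + [[-0.10-0.64j, 0.55-0.13j, (-0.1-0.28j)], [(-1.04-0.05j), -0.02-0.91j, -0.47+0.06j], [0.36-0.65j, (0.59+0.27j), (0.11-0.32j)]] + [[-0.62-0.00j,0.26-0.00j,0.59+0.00j], [(0.13+0j),(-0.05+0j),(-0.12-0j)], [1.37+0.00j,(-0.57+0j),-1.30-0.00j]]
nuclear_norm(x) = 6.02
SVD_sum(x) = [[-0.77, -0.04, 0.06], [-1.85, -0.10, 0.15], [2.18, 0.11, -0.17]] + [[0.03, 0.04, 0.46], [-0.09, -0.11, -1.2], [-0.06, -0.08, -0.86]] + [[-0.08, 1.36, -0.12], [-0.01, 0.11, -0.01], [-0.03, 0.58, -0.05]]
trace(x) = -2.00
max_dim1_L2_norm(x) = 2.42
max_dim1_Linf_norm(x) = 2.08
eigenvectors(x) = [[-0.09+0.44j, -0.09-0.44j, -0.41+0.00j], [-0.73+0.00j, (-0.73-0j), 0.08+0.00j], [0.23+0.47j, (0.23-0.47j), (0.91+0j)]]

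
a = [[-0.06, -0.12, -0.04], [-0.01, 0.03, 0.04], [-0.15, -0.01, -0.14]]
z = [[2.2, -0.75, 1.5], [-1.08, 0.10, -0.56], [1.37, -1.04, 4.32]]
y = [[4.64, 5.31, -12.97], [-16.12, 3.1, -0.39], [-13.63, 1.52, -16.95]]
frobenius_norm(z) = 5.55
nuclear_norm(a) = 0.37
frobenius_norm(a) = 0.25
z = a @ y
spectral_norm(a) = 0.23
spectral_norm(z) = 5.29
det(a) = 0.00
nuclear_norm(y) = 46.95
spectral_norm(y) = 25.59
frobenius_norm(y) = 31.03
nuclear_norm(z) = 7.14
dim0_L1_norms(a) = [0.22, 0.16, 0.22]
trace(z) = 6.62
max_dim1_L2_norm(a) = 0.21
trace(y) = -9.21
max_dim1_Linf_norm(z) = 4.32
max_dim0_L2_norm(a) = 0.16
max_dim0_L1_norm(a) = 0.22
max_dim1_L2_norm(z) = 4.65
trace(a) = -0.17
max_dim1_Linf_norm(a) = 0.15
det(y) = -1893.93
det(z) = -1.78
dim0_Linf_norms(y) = [16.12, 5.31, 16.95]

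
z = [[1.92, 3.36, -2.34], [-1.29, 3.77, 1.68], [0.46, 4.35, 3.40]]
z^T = [[1.92, -1.29, 0.46], [3.36, 3.77, 4.35], [-2.34, 1.68, 3.40]]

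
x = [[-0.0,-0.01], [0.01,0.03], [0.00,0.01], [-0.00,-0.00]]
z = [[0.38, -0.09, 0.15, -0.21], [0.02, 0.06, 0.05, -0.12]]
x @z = [[-0.00, -0.00, -0.00, 0.00], [0.00, 0.00, 0.00, -0.01], [0.0, 0.0, 0.0, -0.0], [0.0, 0.0, 0.0, 0.0]]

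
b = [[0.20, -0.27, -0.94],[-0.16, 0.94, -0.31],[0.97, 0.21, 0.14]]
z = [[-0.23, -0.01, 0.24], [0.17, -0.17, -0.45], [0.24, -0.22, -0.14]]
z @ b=[[0.19, 0.10, 0.25], [-0.38, -0.30, -0.17], [-0.05, -0.30, -0.18]]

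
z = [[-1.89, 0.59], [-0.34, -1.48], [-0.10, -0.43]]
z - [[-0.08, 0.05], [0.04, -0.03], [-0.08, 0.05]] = [[-1.81, 0.54], [-0.38, -1.45], [-0.02, -0.48]]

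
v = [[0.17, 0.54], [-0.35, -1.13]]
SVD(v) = [[-0.43, 0.90], [0.90, 0.43]] @ diag([1.3114474493656576, 0.002363800395890331]) @ [[-0.3, -0.95], [0.95, -0.30]]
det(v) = -0.00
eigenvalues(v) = [0.0, -0.96]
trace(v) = -0.96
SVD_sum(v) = [[0.17,0.54], [-0.35,-1.13]] + [[0.0, -0.00], [0.0, -0.0]]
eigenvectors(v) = [[0.96, -0.43], [-0.30, 0.9]]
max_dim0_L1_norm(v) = 1.67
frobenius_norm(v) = 1.31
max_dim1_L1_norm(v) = 1.48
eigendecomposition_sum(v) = [[0.0, 0.00], [-0.00, -0.0]] + [[0.17, 0.54], [-0.35, -1.13]]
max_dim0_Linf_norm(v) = 1.13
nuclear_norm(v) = 1.31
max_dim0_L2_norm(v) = 1.25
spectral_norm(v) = 1.31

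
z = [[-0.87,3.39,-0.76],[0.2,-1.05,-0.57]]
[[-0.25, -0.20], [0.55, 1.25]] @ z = [[0.18, -0.64, 0.30], [-0.23, 0.55, -1.13]]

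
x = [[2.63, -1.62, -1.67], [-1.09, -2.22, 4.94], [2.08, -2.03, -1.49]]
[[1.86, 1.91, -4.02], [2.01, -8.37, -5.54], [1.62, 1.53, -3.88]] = x@[[0.81,-0.06,-1.41], [-0.3,0.33,1.14], [0.45,-1.56,-0.92]]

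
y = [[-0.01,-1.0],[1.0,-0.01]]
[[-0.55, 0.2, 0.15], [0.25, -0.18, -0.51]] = y@[[0.26, -0.18, -0.51], [0.55, -0.2, -0.14]]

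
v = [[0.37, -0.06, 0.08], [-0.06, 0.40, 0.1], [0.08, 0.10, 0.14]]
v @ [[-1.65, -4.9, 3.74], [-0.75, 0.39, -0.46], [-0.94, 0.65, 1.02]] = [[-0.64, -1.78, 1.49], [-0.30, 0.52, -0.31], [-0.34, -0.26, 0.4]]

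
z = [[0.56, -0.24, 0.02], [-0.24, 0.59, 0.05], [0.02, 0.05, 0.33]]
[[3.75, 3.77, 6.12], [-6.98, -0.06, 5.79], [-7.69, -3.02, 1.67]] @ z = [[1.32, 1.63, 2.28], [-3.78, 1.93, 1.77], [-3.55, 0.15, 0.25]]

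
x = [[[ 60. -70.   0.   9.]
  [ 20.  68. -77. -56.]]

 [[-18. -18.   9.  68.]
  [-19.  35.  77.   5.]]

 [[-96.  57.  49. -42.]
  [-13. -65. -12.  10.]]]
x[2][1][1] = -65.0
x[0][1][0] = 20.0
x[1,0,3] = 68.0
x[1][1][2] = 77.0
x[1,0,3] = 68.0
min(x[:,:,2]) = -77.0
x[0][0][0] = 60.0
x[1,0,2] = 9.0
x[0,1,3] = -56.0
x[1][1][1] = 35.0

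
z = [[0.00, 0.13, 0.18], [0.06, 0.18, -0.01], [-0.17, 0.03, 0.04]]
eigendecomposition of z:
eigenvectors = [[0.12-0.67j, (0.12+0.67j), (0.37+0j)], [(-0.12+0.12j), (-0.12-0.12j), (0.9+0j)], [(0.71+0j), (0.71-0j), (-0.22+0j)]]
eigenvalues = [(0.01+0.17j), (0.01-0.17j), (0.21+0j)]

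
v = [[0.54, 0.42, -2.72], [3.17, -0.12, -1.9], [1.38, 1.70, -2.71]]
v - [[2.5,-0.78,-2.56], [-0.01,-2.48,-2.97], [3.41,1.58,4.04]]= [[-1.96, 1.2, -0.16], [3.18, 2.36, 1.07], [-2.03, 0.12, -6.75]]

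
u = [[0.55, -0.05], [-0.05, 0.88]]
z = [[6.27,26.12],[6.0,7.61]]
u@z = [[3.15, 13.99], [4.97, 5.39]]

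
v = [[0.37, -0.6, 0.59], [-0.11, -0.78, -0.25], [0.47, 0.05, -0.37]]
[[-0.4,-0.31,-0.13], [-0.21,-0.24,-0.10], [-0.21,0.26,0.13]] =v @ [[-0.49, 0.26, 0.14], [0.35, 0.37, 0.16], [-0.02, -0.32, -0.15]]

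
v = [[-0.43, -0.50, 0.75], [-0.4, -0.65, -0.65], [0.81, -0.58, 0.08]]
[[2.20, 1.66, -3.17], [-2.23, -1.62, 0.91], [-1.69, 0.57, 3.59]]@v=[[-4.18, -0.34, 0.32], [2.34, 1.64, -0.55], [3.41, -1.61, -1.35]]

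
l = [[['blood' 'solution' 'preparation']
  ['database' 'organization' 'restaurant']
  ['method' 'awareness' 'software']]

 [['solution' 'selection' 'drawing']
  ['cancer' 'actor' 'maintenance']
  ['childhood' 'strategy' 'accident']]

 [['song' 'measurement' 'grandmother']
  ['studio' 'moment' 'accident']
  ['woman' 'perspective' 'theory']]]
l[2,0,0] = 'song'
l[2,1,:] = ['studio', 'moment', 'accident']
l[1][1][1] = 'actor'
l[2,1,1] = 'moment'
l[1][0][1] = 'selection'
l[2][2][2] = 'theory'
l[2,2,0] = 'woman'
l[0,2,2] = 'software'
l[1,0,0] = 'solution'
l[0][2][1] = 'awareness'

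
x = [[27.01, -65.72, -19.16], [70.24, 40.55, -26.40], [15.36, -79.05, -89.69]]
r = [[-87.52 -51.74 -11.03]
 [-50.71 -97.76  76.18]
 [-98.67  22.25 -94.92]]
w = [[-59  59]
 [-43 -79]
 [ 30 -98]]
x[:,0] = [27.01, 70.24, 15.36]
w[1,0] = -43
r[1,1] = -97.76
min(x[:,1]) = -79.05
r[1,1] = -97.76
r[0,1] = -51.74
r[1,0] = -50.71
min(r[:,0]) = -98.67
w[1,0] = -43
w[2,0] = 30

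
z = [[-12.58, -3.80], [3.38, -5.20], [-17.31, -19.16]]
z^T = [[-12.58, 3.38, -17.31], [-3.80, -5.2, -19.16]]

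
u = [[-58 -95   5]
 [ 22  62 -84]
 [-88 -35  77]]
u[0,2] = 5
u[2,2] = 77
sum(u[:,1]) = -68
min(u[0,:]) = -95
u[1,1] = 62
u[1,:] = [22, 62, -84]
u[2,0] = -88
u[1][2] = -84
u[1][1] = 62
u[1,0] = 22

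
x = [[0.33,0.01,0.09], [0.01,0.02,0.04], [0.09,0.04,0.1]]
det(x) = 0.000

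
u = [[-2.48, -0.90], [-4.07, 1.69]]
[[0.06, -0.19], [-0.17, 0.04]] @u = [[0.62, -0.38], [0.26, 0.22]]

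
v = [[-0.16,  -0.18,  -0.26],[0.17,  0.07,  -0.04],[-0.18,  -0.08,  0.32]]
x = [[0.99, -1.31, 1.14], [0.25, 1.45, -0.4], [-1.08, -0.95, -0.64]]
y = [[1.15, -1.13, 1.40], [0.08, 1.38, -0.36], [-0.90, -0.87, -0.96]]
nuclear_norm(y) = 4.37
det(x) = -0.56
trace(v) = 0.23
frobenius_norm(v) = 0.55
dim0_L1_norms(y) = [2.13, 3.38, 2.72]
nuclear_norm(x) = 4.29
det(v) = 0.01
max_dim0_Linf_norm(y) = 1.4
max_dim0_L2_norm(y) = 1.98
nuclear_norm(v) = 0.81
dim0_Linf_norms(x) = [1.08, 1.45, 1.14]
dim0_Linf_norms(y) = [1.15, 1.38, 1.4]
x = y + v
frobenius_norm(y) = 3.01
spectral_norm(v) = 0.42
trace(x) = 1.80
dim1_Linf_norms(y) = [1.4, 1.38, 0.96]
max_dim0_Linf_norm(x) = 1.45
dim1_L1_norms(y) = [3.68, 1.82, 2.73]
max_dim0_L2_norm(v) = 0.41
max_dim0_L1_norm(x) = 3.71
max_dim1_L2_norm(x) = 2.0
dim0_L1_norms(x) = [2.32, 3.71, 2.18]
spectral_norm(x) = 2.34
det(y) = -0.70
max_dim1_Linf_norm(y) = 1.4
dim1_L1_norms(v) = [0.6, 0.28, 0.58]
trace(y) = 1.57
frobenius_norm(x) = 2.97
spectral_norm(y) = 2.42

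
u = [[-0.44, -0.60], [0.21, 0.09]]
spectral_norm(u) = 0.77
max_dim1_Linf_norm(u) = 0.6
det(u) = 0.09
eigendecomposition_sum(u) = [[(-0.22+0.02j),-0.30-0.22j], [(0.11+0.08j),(0.05+0.22j)]] + [[-0.22-0.02j, (-0.3+0.22j)], [0.11-0.08j, 0.05-0.22j]]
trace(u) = -0.35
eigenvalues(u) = [(-0.18+0.24j), (-0.18-0.24j)]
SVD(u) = [[-0.97, 0.26], [0.26, 0.97]] @ diag([0.7702052458963575, 0.11217789084187356]) @ [[0.62, 0.78], [0.78, -0.62]]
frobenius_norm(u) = 0.78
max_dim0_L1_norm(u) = 0.69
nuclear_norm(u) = 0.88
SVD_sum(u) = [[-0.46, -0.58], [0.13, 0.16]] + [[0.02, -0.02],[0.08, -0.07]]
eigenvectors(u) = [[-0.86+0.00j, -0.86-0.00j], [0.38+0.34j, 0.38-0.34j]]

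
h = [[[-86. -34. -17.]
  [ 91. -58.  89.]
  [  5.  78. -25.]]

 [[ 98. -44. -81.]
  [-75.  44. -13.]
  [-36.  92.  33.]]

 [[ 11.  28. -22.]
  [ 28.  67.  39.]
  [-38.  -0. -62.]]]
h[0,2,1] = 78.0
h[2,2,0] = -38.0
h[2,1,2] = 39.0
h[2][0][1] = 28.0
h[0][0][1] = -34.0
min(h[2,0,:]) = -22.0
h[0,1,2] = 89.0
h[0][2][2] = -25.0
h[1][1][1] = 44.0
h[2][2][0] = -38.0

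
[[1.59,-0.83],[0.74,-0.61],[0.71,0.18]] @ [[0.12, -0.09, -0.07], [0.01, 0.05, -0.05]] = [[0.18, -0.18, -0.07], [0.08, -0.10, -0.02], [0.09, -0.05, -0.06]]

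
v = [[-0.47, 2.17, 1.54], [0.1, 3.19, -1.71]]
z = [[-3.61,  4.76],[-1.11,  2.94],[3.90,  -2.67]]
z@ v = [[2.17, 7.35, -13.7], [0.82, 6.97, -6.74], [-2.1, -0.05, 10.57]]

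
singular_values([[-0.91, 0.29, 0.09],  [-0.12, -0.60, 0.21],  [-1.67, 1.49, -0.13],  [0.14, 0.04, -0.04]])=[2.43, 0.71, 0.0]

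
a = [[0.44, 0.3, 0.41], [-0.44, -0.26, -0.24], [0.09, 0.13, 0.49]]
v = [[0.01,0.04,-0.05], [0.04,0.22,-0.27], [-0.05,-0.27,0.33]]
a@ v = [[-0.00, -0.03, 0.03], [-0.00, -0.01, 0.01], [-0.02, -0.1, 0.12]]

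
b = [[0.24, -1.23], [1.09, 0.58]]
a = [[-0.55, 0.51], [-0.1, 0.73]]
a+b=[[-0.31, -0.72], [0.99, 1.31]]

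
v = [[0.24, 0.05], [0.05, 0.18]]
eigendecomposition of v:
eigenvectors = [[0.87, -0.49], [0.49, 0.87]]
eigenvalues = [0.27, 0.15]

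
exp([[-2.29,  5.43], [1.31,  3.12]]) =[[9.76, 48.3], [11.65, 57.88]]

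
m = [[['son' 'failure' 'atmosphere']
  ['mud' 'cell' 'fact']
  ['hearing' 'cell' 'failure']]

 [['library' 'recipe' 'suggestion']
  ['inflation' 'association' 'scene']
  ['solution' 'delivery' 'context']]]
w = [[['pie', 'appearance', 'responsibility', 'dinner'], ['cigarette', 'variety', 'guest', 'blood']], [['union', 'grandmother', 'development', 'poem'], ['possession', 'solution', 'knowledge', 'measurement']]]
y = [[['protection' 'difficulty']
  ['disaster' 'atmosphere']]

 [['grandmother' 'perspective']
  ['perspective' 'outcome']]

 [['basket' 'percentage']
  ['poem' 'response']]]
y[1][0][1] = 'perspective'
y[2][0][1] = 'percentage'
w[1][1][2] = 'knowledge'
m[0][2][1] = 'cell'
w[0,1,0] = 'cigarette'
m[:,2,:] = [['hearing', 'cell', 'failure'], ['solution', 'delivery', 'context']]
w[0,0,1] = 'appearance'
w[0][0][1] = 'appearance'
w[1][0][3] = 'poem'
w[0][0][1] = 'appearance'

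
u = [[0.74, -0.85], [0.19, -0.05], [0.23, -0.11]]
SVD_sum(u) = [[0.77, -0.83], [0.11, -0.12], [0.16, -0.17]] + [[-0.03, -0.02], [0.08, 0.07], [0.07, 0.06]]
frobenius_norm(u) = 1.17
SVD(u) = [[-0.97, 0.24], [-0.14, -0.72], [-0.2, -0.65]] @ diag([1.1629915125653842, 0.1454329457202833]) @ [[-0.68, 0.73], [-0.73, -0.68]]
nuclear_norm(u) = 1.31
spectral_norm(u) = 1.16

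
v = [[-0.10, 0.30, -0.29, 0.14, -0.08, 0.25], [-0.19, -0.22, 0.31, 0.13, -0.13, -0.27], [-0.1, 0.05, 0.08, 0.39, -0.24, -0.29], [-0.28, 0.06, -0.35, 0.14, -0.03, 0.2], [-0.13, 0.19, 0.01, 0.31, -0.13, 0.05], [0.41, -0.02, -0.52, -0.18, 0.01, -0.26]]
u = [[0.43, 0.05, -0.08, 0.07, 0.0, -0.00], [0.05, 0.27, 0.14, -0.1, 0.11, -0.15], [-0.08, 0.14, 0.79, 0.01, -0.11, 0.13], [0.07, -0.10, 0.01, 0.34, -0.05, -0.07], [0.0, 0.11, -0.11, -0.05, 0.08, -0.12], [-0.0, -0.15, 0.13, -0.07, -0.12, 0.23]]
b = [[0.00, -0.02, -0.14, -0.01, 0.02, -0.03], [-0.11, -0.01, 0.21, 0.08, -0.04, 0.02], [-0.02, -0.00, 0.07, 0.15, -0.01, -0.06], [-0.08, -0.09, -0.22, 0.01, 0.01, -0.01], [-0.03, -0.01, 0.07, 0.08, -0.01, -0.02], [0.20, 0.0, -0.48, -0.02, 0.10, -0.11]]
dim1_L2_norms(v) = [0.52, 0.54, 0.56, 0.51, 0.41, 0.73]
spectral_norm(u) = 0.87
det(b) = 0.00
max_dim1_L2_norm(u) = 0.82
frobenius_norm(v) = 1.36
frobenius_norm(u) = 1.15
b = v @ u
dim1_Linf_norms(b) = [0.14, 0.21, 0.15, 0.22, 0.08, 0.48]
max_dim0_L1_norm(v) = 1.56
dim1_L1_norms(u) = [0.63, 0.82, 1.26, 0.64, 0.47, 0.7]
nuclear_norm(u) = 2.16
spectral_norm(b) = 0.64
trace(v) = -0.49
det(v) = 0.00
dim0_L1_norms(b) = [0.44, 0.13, 1.19, 0.35, 0.19, 0.25]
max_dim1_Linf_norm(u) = 0.79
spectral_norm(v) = 0.88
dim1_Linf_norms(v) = [0.3, 0.31, 0.39, 0.35, 0.31, 0.52]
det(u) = 0.00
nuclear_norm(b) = 1.05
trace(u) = 2.14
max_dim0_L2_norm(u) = 0.82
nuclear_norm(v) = 2.63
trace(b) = -0.05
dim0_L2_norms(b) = [0.24, 0.09, 0.59, 0.19, 0.11, 0.13]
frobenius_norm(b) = 0.70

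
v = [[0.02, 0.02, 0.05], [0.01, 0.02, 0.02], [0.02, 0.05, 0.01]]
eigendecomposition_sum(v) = [[0.02, 0.04, 0.03], [0.01, 0.02, 0.02], [0.02, 0.03, 0.03]] + [[0.00, -0.00, 0.0], [-0.0, 0.0, -0.00], [-0.00, 0.0, -0.00]] + [[-0.0, -0.02, 0.02], [-0.0, -0.0, 0.0], [0.00, 0.02, -0.02]]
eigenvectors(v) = [[-0.73,-0.92,-0.72],[-0.38,0.35,-0.15],[-0.57,0.17,0.67]]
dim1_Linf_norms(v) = [0.05, 0.02, 0.05]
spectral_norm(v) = 0.08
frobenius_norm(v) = 0.08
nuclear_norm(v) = 0.11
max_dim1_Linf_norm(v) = 0.05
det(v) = -0.00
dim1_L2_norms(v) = [0.06, 0.03, 0.05]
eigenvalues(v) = [0.07, 0.0, -0.02]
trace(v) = 0.05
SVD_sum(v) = [[0.02,0.04,0.03], [0.01,0.02,0.02], [0.02,0.03,0.03]] + [[-0.0,-0.02,0.02], [-0.00,-0.00,0.00], [0.0,0.02,-0.02]] + [[0.0,-0.00,-0.0], [-0.0,0.0,0.0], [0.00,-0.0,-0.0]]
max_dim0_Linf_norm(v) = 0.05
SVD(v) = [[-0.68, -0.66, -0.31], [-0.39, -0.04, 0.92], [-0.62, 0.75, -0.23]] @ diag([0.07713858941837251, 0.03530250436170841, 0.0018360850566641323]) @ [[-0.39, -0.68, -0.62], [0.04, 0.66, -0.75], [-0.92, 0.31, 0.23]]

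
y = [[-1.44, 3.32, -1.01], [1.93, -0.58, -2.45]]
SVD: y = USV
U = [[-0.91, 0.40], [0.40, 0.91]]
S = [3.89, 3.01]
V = [[0.54, -0.84, -0.02], [0.39, 0.27, -0.88]]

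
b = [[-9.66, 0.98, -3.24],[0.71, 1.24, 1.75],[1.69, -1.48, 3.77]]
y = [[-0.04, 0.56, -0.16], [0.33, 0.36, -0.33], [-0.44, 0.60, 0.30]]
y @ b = [[0.51, 0.89, 0.51], [-3.49, 1.26, -1.68], [5.18, -0.13, 3.61]]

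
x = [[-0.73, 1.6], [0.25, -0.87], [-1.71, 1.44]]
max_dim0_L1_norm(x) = 3.91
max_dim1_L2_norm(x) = 2.24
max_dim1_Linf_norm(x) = 1.71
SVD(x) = [[-0.59, 0.59], [0.29, -0.48], [-0.75, -0.65]] @ diag([2.900859648358157, 0.7035718161832429]) @ [[0.62, -0.79], [0.79, 0.62]]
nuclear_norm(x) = 3.60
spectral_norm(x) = 2.90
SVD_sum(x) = [[-1.06, 1.34], [0.52, -0.66], [-1.35, 1.72]] + [[0.33, 0.26],[-0.27, -0.21],[-0.36, -0.28]]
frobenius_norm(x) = 2.98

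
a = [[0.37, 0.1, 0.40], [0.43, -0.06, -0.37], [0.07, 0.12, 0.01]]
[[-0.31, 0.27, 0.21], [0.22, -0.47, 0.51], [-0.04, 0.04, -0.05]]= a@[[-0.08, -0.30, 0.95], [-0.24, 0.4, -0.92], [-0.64, 0.85, -0.13]]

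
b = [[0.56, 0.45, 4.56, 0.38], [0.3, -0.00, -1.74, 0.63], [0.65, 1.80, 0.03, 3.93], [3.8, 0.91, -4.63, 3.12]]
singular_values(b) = [7.93, 4.84, 2.05, 0.14]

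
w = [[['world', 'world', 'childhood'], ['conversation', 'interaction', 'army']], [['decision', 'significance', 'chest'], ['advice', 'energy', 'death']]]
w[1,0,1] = 'significance'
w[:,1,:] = [['conversation', 'interaction', 'army'], ['advice', 'energy', 'death']]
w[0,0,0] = 'world'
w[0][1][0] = 'conversation'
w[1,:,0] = ['decision', 'advice']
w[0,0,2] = 'childhood'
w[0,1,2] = 'army'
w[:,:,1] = [['world', 'interaction'], ['significance', 'energy']]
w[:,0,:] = [['world', 'world', 'childhood'], ['decision', 'significance', 'chest']]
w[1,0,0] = 'decision'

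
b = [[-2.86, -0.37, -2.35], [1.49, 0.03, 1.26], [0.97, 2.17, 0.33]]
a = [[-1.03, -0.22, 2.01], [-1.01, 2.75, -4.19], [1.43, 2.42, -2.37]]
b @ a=[[-0.04, -6.08, 1.37], [0.24, 2.8, -0.12], [-2.72, 6.55, -7.92]]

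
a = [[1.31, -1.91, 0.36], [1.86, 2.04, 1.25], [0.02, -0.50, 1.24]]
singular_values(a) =[3.07, 2.41, 1.1]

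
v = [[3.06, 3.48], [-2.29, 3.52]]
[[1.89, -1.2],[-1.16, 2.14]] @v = [[8.53,2.35], [-8.45,3.5]]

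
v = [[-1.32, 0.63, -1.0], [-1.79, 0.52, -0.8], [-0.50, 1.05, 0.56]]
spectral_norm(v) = 2.72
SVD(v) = [[-0.64, -0.18, -0.75], [-0.74, -0.12, 0.66], [-0.21, 0.98, -0.06]] @ diag([2.72437885376903, 1.1829992062038528, 0.3133252930377636]) @ [[0.83, -0.37, 0.41], [-0.02, 0.72, 0.7], [-0.55, -0.59, 0.59]]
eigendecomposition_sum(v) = [[(-0.8-0.02j), 0.45+0.45j, -0.38-0.03j], [(-0.88-0.47j), (0.25+0.75j), (-0.41-0.24j)], [(0.05+0.49j), 0.24-0.31j, 0.01+0.23j]] + [[(-0.8+0.02j),0.45-0.45j,(-0.38+0.03j)],  [(-0.88+0.47j),0.25-0.75j,-0.41+0.24j],  [0.05-0.49j,0.24+0.31j,0.01-0.23j]] + [[(0.27-0j), (-0.26+0j), -0.24-0.00j], [(-0.02+0j), (0.02-0j), 0.02+0.00j], [-0.60+0.00j, (0.58-0j), 0.53+0.00j]]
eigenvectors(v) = [[(0.52-0.26j), (0.52+0.26j), (-0.41+0j)], [(0.73+0j), 0.73-0.00j, 0.04+0.00j], [-0.20-0.30j, -0.20+0.30j, (0.91+0j)]]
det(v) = 1.01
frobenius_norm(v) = 2.99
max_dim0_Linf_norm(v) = 1.79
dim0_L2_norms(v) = [2.28, 1.33, 1.4]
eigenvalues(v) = [(-0.53+0.97j), (-0.53-0.97j), (0.83+0j)]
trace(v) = -0.24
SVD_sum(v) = [[-1.45, 0.65, -0.71], [-1.68, 0.75, -0.82], [-0.48, 0.21, -0.24]] + [[0.01, -0.15, -0.15], [0.0, -0.10, -0.1], [-0.03, 0.83, 0.81]] + [[0.13, 0.14, -0.14], [-0.11, -0.12, 0.12], [0.01, 0.01, -0.01]]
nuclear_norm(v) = 4.22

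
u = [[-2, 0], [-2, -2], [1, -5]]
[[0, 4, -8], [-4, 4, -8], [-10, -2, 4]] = u @ [[0, -2, 4], [2, 0, 0]]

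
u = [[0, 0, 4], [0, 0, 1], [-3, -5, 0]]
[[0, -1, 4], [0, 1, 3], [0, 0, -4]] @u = [[-12, -20, -1], [-9, -15, 1], [12, 20, 0]]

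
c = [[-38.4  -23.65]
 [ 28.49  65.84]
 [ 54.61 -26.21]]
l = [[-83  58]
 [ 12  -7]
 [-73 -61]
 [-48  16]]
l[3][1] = 16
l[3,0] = -48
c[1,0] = 28.49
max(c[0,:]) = -23.65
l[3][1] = 16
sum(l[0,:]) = -25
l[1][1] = -7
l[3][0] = -48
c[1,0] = 28.49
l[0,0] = -83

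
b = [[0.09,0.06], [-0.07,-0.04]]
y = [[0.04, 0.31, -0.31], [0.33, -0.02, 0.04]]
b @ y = [[0.02,0.03,-0.03], [-0.02,-0.02,0.02]]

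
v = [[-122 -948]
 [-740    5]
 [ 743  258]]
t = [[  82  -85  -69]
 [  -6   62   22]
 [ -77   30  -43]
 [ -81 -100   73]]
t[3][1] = -100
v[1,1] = 5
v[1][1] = 5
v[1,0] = -740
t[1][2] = 22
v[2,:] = [743, 258]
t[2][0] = -77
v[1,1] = 5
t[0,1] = -85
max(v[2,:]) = 743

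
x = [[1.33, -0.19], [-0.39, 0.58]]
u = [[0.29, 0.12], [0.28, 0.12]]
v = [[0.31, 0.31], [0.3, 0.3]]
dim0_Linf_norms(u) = [0.29, 0.12]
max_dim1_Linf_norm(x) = 1.33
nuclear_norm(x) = 1.92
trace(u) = 0.41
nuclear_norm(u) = 0.44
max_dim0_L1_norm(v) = 0.61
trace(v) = 0.61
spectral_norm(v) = 0.61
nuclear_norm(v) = 0.61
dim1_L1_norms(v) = [0.62, 0.6]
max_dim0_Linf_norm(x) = 1.33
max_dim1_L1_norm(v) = 0.62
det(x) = 0.70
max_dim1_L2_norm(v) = 0.44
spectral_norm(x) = 1.43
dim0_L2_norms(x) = [1.39, 0.61]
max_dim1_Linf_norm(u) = 0.29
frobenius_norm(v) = 0.61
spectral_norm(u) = 0.44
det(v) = -0.00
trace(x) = 1.91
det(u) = 0.00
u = v @ x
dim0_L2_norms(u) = [0.4, 0.17]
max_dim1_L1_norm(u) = 0.41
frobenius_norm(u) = 0.44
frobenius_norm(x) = 1.51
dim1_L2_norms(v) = [0.44, 0.42]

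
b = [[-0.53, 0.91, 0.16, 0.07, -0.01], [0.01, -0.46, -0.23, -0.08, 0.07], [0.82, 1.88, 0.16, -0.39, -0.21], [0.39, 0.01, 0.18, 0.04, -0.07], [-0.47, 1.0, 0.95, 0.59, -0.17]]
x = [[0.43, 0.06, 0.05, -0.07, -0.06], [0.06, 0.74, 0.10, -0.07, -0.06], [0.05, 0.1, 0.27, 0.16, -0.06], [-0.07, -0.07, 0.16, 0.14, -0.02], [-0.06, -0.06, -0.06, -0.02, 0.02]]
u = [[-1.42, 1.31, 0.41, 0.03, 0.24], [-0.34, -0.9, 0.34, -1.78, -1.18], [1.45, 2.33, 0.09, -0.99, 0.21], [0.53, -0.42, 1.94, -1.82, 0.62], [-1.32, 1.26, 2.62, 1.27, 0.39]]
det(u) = -53.38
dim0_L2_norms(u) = [2.5, 3.12, 3.3, 3.01, 1.42]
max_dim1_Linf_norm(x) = 0.74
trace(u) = -3.66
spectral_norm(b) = 2.48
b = u @ x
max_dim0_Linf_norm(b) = 1.88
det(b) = 0.00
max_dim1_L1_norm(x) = 1.03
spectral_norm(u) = 3.88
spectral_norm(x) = 0.79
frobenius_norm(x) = 0.98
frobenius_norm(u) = 6.16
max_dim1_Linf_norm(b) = 1.88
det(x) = -0.00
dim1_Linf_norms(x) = [0.43, 0.74, 0.27, 0.16, 0.06]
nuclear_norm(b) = 4.54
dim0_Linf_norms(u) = [1.45, 2.33, 2.62, 1.82, 1.18]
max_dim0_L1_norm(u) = 6.22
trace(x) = 1.60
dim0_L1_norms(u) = [5.06, 6.22, 5.4, 5.89, 2.64]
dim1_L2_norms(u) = [1.99, 2.37, 2.93, 2.81, 3.46]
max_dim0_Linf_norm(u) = 2.62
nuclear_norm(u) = 12.63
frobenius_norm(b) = 2.92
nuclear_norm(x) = 1.60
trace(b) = -0.96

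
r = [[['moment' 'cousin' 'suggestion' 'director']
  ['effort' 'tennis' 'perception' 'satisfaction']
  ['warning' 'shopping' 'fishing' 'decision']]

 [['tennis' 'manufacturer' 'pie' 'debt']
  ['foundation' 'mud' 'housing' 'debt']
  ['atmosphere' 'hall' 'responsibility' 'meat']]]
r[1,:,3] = ['debt', 'debt', 'meat']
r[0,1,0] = 'effort'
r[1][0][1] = 'manufacturer'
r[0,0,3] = 'director'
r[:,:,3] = [['director', 'satisfaction', 'decision'], ['debt', 'debt', 'meat']]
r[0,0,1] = 'cousin'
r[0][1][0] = 'effort'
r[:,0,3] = ['director', 'debt']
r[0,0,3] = 'director'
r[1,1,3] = 'debt'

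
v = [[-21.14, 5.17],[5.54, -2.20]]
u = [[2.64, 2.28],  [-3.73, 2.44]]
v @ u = [[-75.09, -35.58], [22.83, 7.26]]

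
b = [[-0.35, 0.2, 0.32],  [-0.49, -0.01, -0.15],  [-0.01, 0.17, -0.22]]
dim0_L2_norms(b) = [0.6, 0.26, 0.42]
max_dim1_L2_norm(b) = 0.51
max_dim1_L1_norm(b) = 0.87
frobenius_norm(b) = 0.78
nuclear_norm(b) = 1.26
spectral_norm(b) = 0.62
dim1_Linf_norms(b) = [0.35, 0.49, 0.22]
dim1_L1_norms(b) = [0.87, 0.65, 0.4]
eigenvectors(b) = [[(-0.08+0.49j), (-0.08-0.49j), (-0.64+0j)], [(-0.79+0j), (-0.79-0j), -0.59+0.00j], [(-0.13+0.32j), (-0.13-0.32j), (0.49+0j)]]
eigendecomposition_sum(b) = [[(-0.09+0.09j), 0.11+0.01j, 0.02+0.13j], [(-0.16-0.11j), (0.01+0.18j), -0.20+0.07j], [-0.07+0.05j, 0.07+0.03j, -0.00+0.09j]] + [[(-0.09-0.09j), 0.11-0.01j, 0.02-0.13j], [(-0.16+0.11j), (0.01-0.18j), (-0.2-0.07j)], [(-0.07-0.05j), 0.07-0.03j, (-0-0.09j)]] + [[-0.18-0.00j, (-0.03+0j), 0.27+0.00j], [-0.16-0.00j, -0.03+0.00j, (0.25+0j)], [0.14+0.00j, (0.02-0j), (-0.21-0j)]]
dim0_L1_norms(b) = [0.85, 0.38, 0.69]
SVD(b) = [[-0.71, 0.62, 0.33], [-0.7, -0.62, -0.34], [-0.01, -0.47, 0.88]] @ diag([0.6207414490367075, 0.4104934893942762, 0.22621924898805534]) @ [[0.96, -0.22, -0.19], [0.22, 0.12, 0.97], [0.19, 0.97, -0.17]]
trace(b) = -0.58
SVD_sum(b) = [[-0.42, 0.1, 0.08], [-0.42, 0.10, 0.08], [-0.00, 0.0, 0.00]] + [[0.06, 0.03, 0.25], [-0.06, -0.03, -0.25], [-0.04, -0.02, -0.19]] + [[0.01,0.07,-0.01], [-0.01,-0.07,0.01], [0.04,0.19,-0.03]]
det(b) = -0.06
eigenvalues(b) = [(-0.08+0.36j), (-0.08-0.36j), (-0.41+0j)]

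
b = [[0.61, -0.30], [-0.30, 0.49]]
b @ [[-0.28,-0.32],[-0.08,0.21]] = [[-0.15, -0.26], [0.04, 0.2]]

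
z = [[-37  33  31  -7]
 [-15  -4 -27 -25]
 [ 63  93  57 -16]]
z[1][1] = -4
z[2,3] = -16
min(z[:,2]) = -27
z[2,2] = 57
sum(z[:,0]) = 11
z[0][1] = 33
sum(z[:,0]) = 11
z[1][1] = -4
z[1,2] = -27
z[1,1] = -4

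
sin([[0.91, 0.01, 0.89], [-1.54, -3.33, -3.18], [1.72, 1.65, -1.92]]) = [[1.19, 0.69, 0.34], [-2.16, -0.88, 4.4], [-0.5, -2.61, -2.39]]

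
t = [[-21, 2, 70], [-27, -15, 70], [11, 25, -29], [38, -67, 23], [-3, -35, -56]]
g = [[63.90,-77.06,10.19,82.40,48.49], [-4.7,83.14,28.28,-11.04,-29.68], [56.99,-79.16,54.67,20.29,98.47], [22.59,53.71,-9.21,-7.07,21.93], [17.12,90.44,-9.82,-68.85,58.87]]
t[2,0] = 11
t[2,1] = 25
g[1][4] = -29.68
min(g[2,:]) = -79.16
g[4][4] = 58.87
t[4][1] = -35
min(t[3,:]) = -67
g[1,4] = -29.68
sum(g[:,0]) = 155.9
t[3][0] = 38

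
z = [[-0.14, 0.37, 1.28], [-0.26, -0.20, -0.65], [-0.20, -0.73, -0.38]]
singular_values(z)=[1.62, 0.59, 0.27]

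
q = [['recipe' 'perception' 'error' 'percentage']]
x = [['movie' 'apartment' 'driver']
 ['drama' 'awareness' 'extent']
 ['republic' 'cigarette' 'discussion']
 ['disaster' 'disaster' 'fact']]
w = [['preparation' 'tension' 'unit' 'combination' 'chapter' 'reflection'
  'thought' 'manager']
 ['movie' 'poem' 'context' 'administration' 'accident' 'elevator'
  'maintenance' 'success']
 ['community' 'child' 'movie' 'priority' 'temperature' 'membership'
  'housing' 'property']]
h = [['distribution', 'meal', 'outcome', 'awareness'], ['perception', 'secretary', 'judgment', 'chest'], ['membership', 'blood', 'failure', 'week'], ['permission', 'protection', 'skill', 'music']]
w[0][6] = 'thought'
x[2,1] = 'cigarette'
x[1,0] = 'drama'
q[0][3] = 'percentage'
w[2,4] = 'temperature'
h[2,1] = 'blood'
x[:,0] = ['movie', 'drama', 'republic', 'disaster']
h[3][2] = 'skill'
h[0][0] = 'distribution'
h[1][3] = 'chest'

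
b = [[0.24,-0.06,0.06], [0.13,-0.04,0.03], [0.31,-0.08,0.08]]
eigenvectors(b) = [[-0.58, -0.30, -0.14], [-0.3, -0.27, -0.93], [-0.76, 0.91, -0.34]]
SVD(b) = [[-0.58, 0.27, -0.77], [-0.32, -0.94, -0.1], [-0.75, 0.19, 0.63]] @ diag([0.43936938244152757, 0.007133066264637212, 0.0019144551744392623]) @ [[-0.94, 0.24, -0.24], [0.12, 0.9, 0.43], [-0.32, -0.37, 0.87]]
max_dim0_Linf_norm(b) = 0.31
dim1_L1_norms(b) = [0.36, 0.2, 0.47]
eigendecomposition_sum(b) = [[0.24, -0.06, 0.06], [0.12, -0.03, 0.03], [0.31, -0.08, 0.08]] + [[0.0, 0.0, -0.00], [0.0, 0.0, -0.00], [-0.00, -0.0, 0.0]] + [[0.00, -0.0, -0.00], [0.01, -0.01, -0.00], [0.0, -0.00, -0.00]]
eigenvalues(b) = [0.29, 0.0, -0.01]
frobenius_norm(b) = 0.44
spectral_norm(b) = 0.44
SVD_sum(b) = [[0.24, -0.06, 0.06],[0.13, -0.03, 0.03],[0.31, -0.08, 0.08]] + [[0.0, 0.0, 0.00],[-0.00, -0.01, -0.0],[0.0, 0.0, 0.0]] + [[0.00, 0.0, -0.0], [0.00, 0.00, -0.0], [-0.00, -0.0, 0.0]]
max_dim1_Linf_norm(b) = 0.31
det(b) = -0.00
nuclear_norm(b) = 0.45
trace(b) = 0.28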